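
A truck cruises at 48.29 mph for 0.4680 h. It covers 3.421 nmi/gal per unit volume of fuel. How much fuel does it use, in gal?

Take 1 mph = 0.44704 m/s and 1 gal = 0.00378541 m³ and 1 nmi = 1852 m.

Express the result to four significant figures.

48.29 mph → 21.5876 m/s
0.4680 h → 1684.8 s
d = v × t = 21.5876 × 1684.8 = 36370.8 m
3.421 nmi/gal → 1.67371×10⁶ m/m³
V = d / (distance per unit fuel) = 36370.8 / 1.67371×10⁶ = 0.0217306 m³
In gal: 0.0217306 / 0.00378541 = 5.74062 gal

5.741 gal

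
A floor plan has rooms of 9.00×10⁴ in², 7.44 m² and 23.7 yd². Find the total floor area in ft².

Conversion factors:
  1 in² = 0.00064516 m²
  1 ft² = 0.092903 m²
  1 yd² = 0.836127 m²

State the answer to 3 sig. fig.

918 ft²

9.00×10⁴ in² × 0.00064516 = 58.0644 m²
7.44 m² (already m²)
23.7 yd² × 0.836127 = 19.8162 m²
Total: 58.0644 + 7.44 + 19.8162 = 85.3206 m²
In ft²: 85.3206 / 0.092903 = 918.384 ft²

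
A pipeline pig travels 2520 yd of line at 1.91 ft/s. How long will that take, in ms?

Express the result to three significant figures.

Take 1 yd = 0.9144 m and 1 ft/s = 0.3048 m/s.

3.96×10⁶ ms

2520 yd × 0.9144 = 2304.29 m
1.91 ft/s × 0.3048 = 0.582168 m/s
t = d / v = 2304.29 m / 0.582168 m/s = 3958.12 s
3958.12 s ÷ (0.001 s/ms) = 3.95812×10⁶ ms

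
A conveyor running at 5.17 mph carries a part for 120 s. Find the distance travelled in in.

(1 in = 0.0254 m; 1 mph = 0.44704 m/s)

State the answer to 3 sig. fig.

5.17 mph × 0.44704 = 2.3112 m/s
d = v × t = 2.3112 m/s × 120 s = 277.344 m
277.344 m ÷ (0.0254 m/in) = 10919.1 in

1.09×10⁴ in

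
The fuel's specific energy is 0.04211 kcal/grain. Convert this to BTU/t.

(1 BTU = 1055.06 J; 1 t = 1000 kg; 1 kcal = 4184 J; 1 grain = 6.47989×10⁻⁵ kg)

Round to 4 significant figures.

2.577×10⁶ BTU/t

0.04211 kcal/grain × 4184 J/kcal ÷ 6.47989×10⁻⁵ kg/grain = 2.719×10⁶ J/kg
2.719×10⁶ J/kg ÷ 1055.06 J/BTU × 1000 kg/t = 2.5771×10⁶ BTU/t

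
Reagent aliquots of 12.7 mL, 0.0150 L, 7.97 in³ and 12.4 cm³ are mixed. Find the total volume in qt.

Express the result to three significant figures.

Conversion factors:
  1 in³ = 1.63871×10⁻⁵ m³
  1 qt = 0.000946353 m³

12.7 mL × 10⁻⁶ = 1.27×10⁻⁵ m³
0.0150 L × 0.001 = 1.5×10⁻⁵ m³
7.97 in³ × 1.63871×10⁻⁵ = 1.30605×10⁻⁴ m³
12.4 cm³ × 10⁻⁶ = 1.24×10⁻⁵ m³
Total: 1.27×10⁻⁵ + 1.5×10⁻⁵ + 1.30605×10⁻⁴ + 1.24×10⁻⁵ = 1.70705×10⁻⁴ m³
In qt: 1.70705×10⁻⁴ / 0.000946353 = 0.180382 qt

0.180 qt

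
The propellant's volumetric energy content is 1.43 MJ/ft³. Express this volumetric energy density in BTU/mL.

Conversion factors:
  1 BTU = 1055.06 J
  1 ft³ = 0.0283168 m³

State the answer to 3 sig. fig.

1.43 MJ/ft³ × 1000000 J/MJ ÷ 0.0283168 m³/ft³ = 5.05001×10⁷ J/m³
5.05001×10⁷ J/m³ ÷ 1055.06 J/BTU × 10⁻⁶ m³/mL = 0.0478647 BTU/mL

0.0479 BTU/mL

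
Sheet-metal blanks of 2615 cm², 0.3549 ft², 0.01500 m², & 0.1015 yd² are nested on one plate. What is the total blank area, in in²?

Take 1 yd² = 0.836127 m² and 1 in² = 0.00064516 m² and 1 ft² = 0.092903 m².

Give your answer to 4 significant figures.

2615 cm² × 0.0001 = 0.2615 m²
0.3549 ft² × 0.092903 = 0.0329713 m²
0.01500 m² (already m²)
0.1015 yd² × 0.836127 = 0.0848669 m²
Total: 0.2615 + 0.0329713 + 0.015 + 0.0848669 = 0.394338 m²
In in²: 0.394338 / 0.00064516 = 611.225 in²

611.2 in²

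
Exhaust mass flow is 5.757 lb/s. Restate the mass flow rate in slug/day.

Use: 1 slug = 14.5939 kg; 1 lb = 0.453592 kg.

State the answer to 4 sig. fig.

1.546×10⁴ slug/day

5.757 lb/s × 0.453592 kg/lb = 2.61133 kg/s
2.61133 kg/s ÷ 14.5939 kg/slug × 86400 s/day = 15459.8 slug/day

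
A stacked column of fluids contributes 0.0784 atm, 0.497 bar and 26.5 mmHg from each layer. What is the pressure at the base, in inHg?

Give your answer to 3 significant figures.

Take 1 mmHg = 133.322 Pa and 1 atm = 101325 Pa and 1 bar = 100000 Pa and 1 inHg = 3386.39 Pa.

0.0784 atm × 101325 = 7943.88 Pa
0.497 bar × 100000 = 49700 Pa
26.5 mmHg × 133.322 = 3533.03 Pa
Total: 7943.88 + 49700 + 3533.03 = 61176.9 Pa
In inHg: 61176.9 / 3386.39 = 18.0655 inHg

18.1 inHg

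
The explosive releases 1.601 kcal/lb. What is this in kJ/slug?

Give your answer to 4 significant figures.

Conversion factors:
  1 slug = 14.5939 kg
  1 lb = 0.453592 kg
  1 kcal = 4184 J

1.601 kcal/lb × 4184 J/kcal ÷ 0.453592 kg/lb = 14767.9 J/kg
14767.9 J/kg ÷ 1000 J/kJ × 14.5939 kg/slug = 215.521 kJ/slug

215.5 kJ/slug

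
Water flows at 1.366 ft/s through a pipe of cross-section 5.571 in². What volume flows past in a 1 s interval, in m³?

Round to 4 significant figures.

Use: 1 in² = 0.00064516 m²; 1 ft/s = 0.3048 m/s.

0.001496 m³

1.366 ft/s × 0.3048 = 0.416357 m/s
5.571 in² × 0.00064516 = 0.00359419 m²
V = v × A × t = 0.416357 m/s × 0.00359419 m² × 1 s = 0.00149647 m³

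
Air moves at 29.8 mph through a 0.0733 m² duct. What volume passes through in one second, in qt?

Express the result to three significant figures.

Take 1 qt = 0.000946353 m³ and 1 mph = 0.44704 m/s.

1030 qt

29.8 mph × 0.44704 = 13.3218 m/s
V = v × A × t = 13.3218 m/s × 0.0733 m² × 1 s = 0.976488 m³
0.976488 m³ ÷ (0.000946353 m³/qt) = 1031.84 qt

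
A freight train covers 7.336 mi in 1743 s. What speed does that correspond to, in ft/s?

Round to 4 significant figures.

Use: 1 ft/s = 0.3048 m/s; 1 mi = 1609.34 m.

22.22 ft/s

7.336 mi × 1609.34 → 11806.1 m
v = d / t = 11806.1 m / 1743 s = 6.77344 m/s
6.77344 m/s ÷ (0.3048 m/s/ft/s) = 22.2226 ft/s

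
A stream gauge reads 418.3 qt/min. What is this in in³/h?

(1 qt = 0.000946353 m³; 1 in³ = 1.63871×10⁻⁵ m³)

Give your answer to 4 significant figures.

1.449×10⁶ in³/h

418.3 qt/min × 0.000946353 m³/qt ÷ 60 s/min = 0.00659766 m³/s
0.00659766 m³/s ÷ 1.63871×10⁻⁵ m³/in³ × 3600 s/h = 1.44941×10⁶ in³/h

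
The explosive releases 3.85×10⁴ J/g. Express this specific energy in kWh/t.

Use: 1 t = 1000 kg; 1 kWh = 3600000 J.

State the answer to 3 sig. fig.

3.85×10⁴ J/g ÷ 0.001 kg/g = 3.85×10⁷ J/kg
3.85×10⁷ J/kg ÷ 3600000 J/kWh × 1000 kg/t = 10694.4 kWh/t

1.07×10⁴ kWh/t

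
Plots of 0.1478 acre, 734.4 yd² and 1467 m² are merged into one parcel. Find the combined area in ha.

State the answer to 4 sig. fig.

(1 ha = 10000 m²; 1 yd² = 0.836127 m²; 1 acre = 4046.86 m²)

0.1478 acre × 4046.86 = 598.126 m²
734.4 yd² × 0.836127 = 614.052 m²
1467 m² (already m²)
Total: 598.126 + 614.052 + 1467 = 2679.18 m²
In ha: 2679.18 / 10000 = 0.267918 ha

0.2679 ha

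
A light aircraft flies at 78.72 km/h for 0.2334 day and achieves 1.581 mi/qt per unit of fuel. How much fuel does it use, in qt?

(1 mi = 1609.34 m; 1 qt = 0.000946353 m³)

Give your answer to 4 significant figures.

173.3 qt

78.72 km/h → 21.8667 m/s
0.2334 day → 20165.8 s
d = v × t = 21.8667 × 20165.8 = 440959 m
1.581 mi/qt → 2.6886×10⁶ m/m³
V = d / (distance per unit fuel) = 440959 / 2.6886×10⁶ = 0.164011 m³
In qt: 0.164011 / 0.000946353 = 173.308 qt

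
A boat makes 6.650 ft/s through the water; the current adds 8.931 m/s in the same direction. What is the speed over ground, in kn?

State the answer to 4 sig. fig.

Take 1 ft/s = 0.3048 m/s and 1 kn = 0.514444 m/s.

21.30 kn

6.650 ft/s × 0.3048 = 2.02692 m/s
8.931 m/s (already m/s)
Sum: 2.02692 + 8.931 = 10.9579 m/s
In kn: 10.9579 / 0.514444 = 21.3005 kn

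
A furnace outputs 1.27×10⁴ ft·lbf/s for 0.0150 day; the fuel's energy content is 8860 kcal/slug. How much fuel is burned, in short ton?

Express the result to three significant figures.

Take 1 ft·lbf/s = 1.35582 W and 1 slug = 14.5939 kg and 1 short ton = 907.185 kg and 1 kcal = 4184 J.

1.27×10⁴ ft·lbf/s → 17218.9 W
0.0150 day → 1296 s
E = P × t = 17218.9 × 1296 = 2.23157×10⁷ J
8860 kcal/slug → 2.54012×10⁶ J/kg
m = E / e_s = 2.23157×10⁷ / 2.54012×10⁶ = 8.78529 kg
In short ton: 8.78529 / 907.185 = 0.00968412 short ton

0.00968 short ton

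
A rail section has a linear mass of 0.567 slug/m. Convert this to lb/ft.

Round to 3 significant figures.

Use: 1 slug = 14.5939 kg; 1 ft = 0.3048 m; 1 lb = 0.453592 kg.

5.56 lb/ft

0.567 slug/m × 14.5939 kg/slug = 8.27474 kg/m
8.27474 kg/m ÷ 0.453592 kg/lb × 0.3048 m/ft = 5.56037 lb/ft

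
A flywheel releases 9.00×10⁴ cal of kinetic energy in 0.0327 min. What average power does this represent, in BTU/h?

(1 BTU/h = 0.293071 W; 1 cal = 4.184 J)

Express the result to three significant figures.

6.55×10⁵ BTU/h

9.00×10⁴ cal × 4.184 → 376560 J
0.0327 min × 60 → 1.962 s
P = E / t = 376560 J / 1.962 s = 191927 W
191927 W ÷ (0.293071 W/BTU/h) = 654882 BTU/h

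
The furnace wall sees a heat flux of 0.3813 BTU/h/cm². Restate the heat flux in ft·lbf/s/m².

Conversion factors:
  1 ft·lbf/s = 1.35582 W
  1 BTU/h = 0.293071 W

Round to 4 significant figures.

824.2 ft·lbf/s/m²

0.3813 BTU/h/cm² × 0.293071 W/BTU/h ÷ 0.0001 m²/cm² = 1117.48 W/m²
1117.48 W/m² ÷ 1.35582 W/ft·lbf/s = 824.21 ft·lbf/s/m²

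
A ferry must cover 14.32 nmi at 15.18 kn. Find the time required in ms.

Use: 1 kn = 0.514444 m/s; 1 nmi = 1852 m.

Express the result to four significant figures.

14.32 nmi × 1852 = 26520.6 m
15.18 kn × 0.514444 = 7.80926 m/s
t = d / v = 26520.6 m / 7.80926 m/s = 3396.05 s
3396.05 s ÷ (0.001 s/ms) = 3.39605×10⁶ ms

3.396×10⁶ ms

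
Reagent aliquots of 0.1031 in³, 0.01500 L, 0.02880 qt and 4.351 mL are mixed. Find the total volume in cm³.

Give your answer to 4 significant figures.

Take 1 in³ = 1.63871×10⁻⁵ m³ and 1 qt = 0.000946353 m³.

0.1031 in³ × 1.63871×10⁻⁵ → 1.68951×10⁻⁶ m³
0.01500 L × 0.001 → 1.5×10⁻⁵ m³
0.02880 qt × 0.000946353 → 2.7255×10⁻⁵ m³
4.351 mL × 10⁻⁶ → 4.351×10⁻⁶ m³
Sum: 1.68951×10⁻⁶ + 1.5×10⁻⁵ + 2.7255×10⁻⁵ + 4.351×10⁻⁶ = 4.82955×10⁻⁵ m³
In cm³: 4.82955×10⁻⁵ / 10⁻⁶ = 48.2955 cm³

48.30 cm³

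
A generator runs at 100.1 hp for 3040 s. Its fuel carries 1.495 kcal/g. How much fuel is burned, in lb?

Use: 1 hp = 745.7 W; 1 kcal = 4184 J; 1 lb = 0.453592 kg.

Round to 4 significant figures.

79.98 lb

100.1 hp → 74644.6 W
E = P × t = 74644.6 × 3040 = 2.2692×10⁸ J
1.495 kcal/g → 6.25508×10⁶ J/kg
m = E / e_s = 2.2692×10⁸ / 6.25508×10⁶ = 36.2777 kg
In lb: 36.2777 / 0.453592 = 79.9787 lb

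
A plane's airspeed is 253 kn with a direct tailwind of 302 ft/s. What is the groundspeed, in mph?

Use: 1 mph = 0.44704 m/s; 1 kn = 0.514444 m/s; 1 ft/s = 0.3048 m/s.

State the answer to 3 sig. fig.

253 kn × 0.514444 = 130.154 m/s
302 ft/s × 0.3048 = 92.0496 m/s
Sum: 130.154 + 92.0496 = 222.204 m/s
In mph: 222.204 / 0.44704 = 497.056 mph

497 mph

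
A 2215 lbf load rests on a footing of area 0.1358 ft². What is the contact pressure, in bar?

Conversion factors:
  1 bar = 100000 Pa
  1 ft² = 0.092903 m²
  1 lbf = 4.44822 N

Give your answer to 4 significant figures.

2215 lbf × 4.44822 = 9852.81 N
0.1358 ft² × 0.092903 = 0.0126162 m²
P = F / A = 9852.81 N / 0.0126162 m² = 780965 Pa
780965 Pa ÷ (100000 Pa/bar) = 7.80965 bar

7.810 bar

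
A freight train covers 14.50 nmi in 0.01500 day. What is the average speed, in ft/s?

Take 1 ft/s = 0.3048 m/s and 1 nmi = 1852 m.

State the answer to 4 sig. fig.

14.50 nmi × 1852 = 26854 m
0.01500 day × 86400 = 1296 s
v = d / t = 26854 m / 1296 s = 20.7207 m/s
20.7207 m/s ÷ (0.3048 m/s/ft/s) = 67.9813 ft/s

67.98 ft/s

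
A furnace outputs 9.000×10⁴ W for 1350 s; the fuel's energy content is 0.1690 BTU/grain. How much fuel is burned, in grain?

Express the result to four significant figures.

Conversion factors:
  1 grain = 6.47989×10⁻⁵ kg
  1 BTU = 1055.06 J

6.814×10⁵ grain

E = P × t = 90000 × 1350 = 1.215×10⁸ J
0.1690 BTU/grain → 2.75167×10⁶ J/kg
m = E / e_s = 1.215×10⁸ / 2.75167×10⁶ = 44.155 kg
In grain: 44.155 / 6.47989×10⁻⁵ = 681416 grain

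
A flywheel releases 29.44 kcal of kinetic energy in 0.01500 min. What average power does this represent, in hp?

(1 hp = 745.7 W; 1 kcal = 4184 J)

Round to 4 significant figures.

183.5 hp

29.44 kcal × 4184 → 123177 J
0.01500 min × 60 → 0.9 s
P = E / t = 123177 J / 0.9 s = 136863 W
136863 W ÷ (745.7 W/hp) = 183.536 hp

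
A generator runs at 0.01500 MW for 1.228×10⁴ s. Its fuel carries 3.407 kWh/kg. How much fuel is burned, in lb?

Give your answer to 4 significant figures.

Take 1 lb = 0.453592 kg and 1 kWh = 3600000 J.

33.11 lb

0.01500 MW → 15000 W
E = P × t = 15000 × 12280 = 1.842×10⁸ J
3.407 kWh/kg → 1.22652×10⁷ J/kg
m = E / e_s = 1.842×10⁸ / 1.22652×10⁷ = 15.0181 kg
In lb: 15.0181 / 0.453592 = 33.1093 lb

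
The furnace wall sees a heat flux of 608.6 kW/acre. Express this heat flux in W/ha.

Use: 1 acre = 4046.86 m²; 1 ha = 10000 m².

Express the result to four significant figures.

1.504×10⁶ W/ha

608.6 kW/acre × 1000 W/kW ÷ 4046.86 m²/acre = 150.388 W/m²
150.388 W/m² × 10000 m²/ha = 1.50388×10⁶ W/ha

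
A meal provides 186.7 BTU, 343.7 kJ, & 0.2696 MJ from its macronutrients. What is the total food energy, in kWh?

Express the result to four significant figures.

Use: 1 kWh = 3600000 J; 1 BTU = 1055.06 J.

186.7 BTU × 1055.06 = 196980 J
343.7 kJ × 1000 = 343700 J
0.2696 MJ × 1000000 = 269600 J
Total: 196980 + 343700 + 269600 = 810280 J
In kWh: 810280 / 3600000 = 0.225078 kWh

0.2251 kWh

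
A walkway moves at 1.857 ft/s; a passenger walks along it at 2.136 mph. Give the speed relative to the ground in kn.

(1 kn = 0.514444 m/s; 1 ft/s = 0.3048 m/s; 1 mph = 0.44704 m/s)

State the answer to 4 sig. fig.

1.857 ft/s × 0.3048 = 0.566014 m/s
2.136 mph × 0.44704 = 0.954877 m/s
Combined: 0.566014 + 0.954877 = 1.52089 m/s
In kn: 1.52089 / 0.514444 = 2.95638 kn

2.956 kn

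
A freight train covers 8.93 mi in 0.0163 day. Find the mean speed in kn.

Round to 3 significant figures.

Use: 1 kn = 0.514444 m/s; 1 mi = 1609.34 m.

19.8 kn

8.93 mi × 1609.34 → 14371.4 m
0.0163 day × 86400 → 1408.32 s
v = d / t = 14371.4 m / 1408.32 s = 10.2046 m/s
10.2046 m/s ÷ (0.514444 m/s/kn) = 19.8362 kn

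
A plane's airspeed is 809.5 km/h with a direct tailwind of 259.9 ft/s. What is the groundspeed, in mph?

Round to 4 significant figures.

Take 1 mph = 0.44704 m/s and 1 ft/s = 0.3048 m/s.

680.2 mph

809.5 km/h × (1/3.6) = 224.861 m/s
259.9 ft/s × 0.3048 = 79.2175 m/s
Total: 224.861 + 79.2175 = 304.078 m/s
In mph: 304.078 / 0.44704 = 680.203 mph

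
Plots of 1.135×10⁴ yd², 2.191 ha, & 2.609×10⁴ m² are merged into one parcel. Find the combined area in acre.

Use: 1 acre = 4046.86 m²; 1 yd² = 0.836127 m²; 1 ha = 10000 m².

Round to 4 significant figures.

1.135×10⁴ yd² × 0.836127 = 9490.04 m²
2.191 ha × 10000 = 21910 m²
2.609×10⁴ m² (already m²)
Total: 9490.04 + 21910 + 26090 = 57490 m²
In acre: 57490 / 4046.86 = 14.2061 acre

14.21 acre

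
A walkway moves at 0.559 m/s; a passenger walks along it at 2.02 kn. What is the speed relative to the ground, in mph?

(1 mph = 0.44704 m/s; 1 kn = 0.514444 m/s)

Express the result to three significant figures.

0.559 m/s (already m/s)
2.02 kn × 0.514444 = 1.03918 m/s
Combined: 0.559 + 1.03918 = 1.59818 m/s
In mph: 1.59818 / 0.44704 = 3.57503 mph

3.58 mph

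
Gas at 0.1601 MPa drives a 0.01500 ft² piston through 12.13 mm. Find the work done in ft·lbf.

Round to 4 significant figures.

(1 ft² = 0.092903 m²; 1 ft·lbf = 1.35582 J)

0.1601 MPa → 160100 Pa
0.01500 ft² → 0.00139354 m²
F = P × A = 160100 × 0.00139354 = 223.106 N
12.13 mm → 0.01213 m
W = F × d = 223.106 × 0.01213 = 2.70628 J
In ft·lbf: 2.70628 / 1.35582 = 1.99605 ft·lbf

1.996 ft·lbf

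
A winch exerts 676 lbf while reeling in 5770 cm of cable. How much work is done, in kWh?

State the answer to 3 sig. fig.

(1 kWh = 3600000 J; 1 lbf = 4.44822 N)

676 lbf × 4.44822 → 3007 N
5770 cm × 0.01 → 57.7 m
W = F × d = 3007 N × 57.7 m = 173504 J
173504 J ÷ (3600000 J/kWh) = 0.0481956 kWh

0.0482 kWh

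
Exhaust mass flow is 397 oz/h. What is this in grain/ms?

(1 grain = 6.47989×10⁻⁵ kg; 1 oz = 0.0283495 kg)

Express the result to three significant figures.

0.0482 grain/ms

397 oz/h × 0.0283495 kg/oz ÷ 3600 s/h = 0.00312632 kg/s
0.00312632 kg/s ÷ 6.47989×10⁻⁵ kg/grain × 0.001 s/ms = 0.0482465 grain/ms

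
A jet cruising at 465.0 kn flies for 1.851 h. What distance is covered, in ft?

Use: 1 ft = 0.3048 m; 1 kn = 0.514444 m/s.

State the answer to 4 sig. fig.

5.230×10⁶ ft

465.0 kn × 0.514444 → 239.216 m/s
1.851 h × 3600 → 6663.6 s
d = v × t = 239.216 m/s × 6663.6 s = 1.59404×10⁶ m
1.59404×10⁶ m ÷ (0.3048 m/ft) = 5.22979×10⁶ ft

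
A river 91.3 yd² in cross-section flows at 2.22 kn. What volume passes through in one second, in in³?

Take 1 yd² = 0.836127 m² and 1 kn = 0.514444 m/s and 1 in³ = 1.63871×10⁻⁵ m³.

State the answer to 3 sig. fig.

2.22 kn × 0.514444 = 1.14207 m/s
91.3 yd² × 0.836127 = 76.3384 m²
V = v × A × t = 1.14207 m/s × 76.3384 m² × 1 s = 87.1838 m³
87.1838 m³ ÷ (1.63871×10⁻⁵ m³/in³) = 5.32027×10⁶ in³

5.32×10⁶ in³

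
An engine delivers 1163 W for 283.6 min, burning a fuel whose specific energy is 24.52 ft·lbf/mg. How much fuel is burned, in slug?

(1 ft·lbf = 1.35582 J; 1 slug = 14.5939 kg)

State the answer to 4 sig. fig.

283.6 min → 17016 s
E = P × t = 1163 × 17016 = 1.97896×10⁷ J
24.52 ft·lbf/mg → 3.32447×10⁷ J/kg
m = E / e_s = 1.97896×10⁷ / 3.32447×10⁷ = 0.595271 kg
In slug: 0.595271 / 14.5939 = 0.040789 slug

0.04079 slug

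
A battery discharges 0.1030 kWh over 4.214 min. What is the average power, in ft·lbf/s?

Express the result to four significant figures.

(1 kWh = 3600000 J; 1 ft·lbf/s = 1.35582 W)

0.1030 kWh × 3600000 = 370800 J
4.214 min × 60 = 252.84 s
P = E / t = 370800 J / 252.84 s = 1466.54 W
1466.54 W ÷ (1.35582 W/ft·lbf/s) = 1081.66 ft·lbf/s

1082 ft·lbf/s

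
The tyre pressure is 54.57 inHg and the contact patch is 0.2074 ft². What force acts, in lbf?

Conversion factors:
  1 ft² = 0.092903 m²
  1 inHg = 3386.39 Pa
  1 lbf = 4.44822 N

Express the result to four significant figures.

54.57 inHg × 3386.39 → 184795 Pa
0.2074 ft² × 0.092903 → 0.0192681 m²
F = P × A = 184795 Pa × 0.0192681 m² = 3560.65 N
3560.65 N ÷ (4.44822 N/lbf) = 800.466 lbf

800.5 lbf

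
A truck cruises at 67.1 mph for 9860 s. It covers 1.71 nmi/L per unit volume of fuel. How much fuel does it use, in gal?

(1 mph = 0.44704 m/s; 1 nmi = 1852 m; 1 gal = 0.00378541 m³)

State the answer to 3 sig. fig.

67.1 mph → 29.9964 m/s
d = v × t = 29.9964 × 9860 = 295765 m
1.71 nmi/L → 3.16692×10⁶ m/m³
V = d / (distance per unit fuel) = 295765 / 3.16692×10⁶ = 0.093392 m³
In gal: 0.093392 / 0.00378541 = 24.6716 gal

24.7 gal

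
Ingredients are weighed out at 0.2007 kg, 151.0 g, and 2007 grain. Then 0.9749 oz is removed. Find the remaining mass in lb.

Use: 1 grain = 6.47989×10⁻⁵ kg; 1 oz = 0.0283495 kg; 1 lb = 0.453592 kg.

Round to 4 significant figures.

1.001 lb

0.2007 kg (already kg)
151.0 g × 0.001 = 0.151 kg
2007 grain × 6.47989×10⁻⁵ = 0.130051 kg
0.9749 oz × 0.0283495 = 0.0276379 kg
Net: 0.2007 + 0.151 + 0.130051 − 0.0276379 = 0.454113 kg
In lb: 0.454113 / 0.453592 = 1.00115 lb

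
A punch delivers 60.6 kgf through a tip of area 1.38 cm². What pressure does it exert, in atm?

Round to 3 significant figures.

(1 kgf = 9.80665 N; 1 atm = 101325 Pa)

60.6 kgf × 9.80665 → 594.283 N
1.38 cm² × 0.0001 → 1.38×10⁻⁴ m²
P = F / A = 594.283 N / 1.38×10⁻⁴ m² = 4.3064×10⁶ Pa
4.3064×10⁶ Pa ÷ (101325 Pa/atm) = 42.5009 atm

42.5 atm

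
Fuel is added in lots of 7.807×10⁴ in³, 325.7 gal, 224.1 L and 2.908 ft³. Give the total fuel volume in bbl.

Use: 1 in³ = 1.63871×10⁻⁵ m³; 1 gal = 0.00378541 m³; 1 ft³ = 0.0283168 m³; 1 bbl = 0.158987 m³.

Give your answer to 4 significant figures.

7.807×10⁴ in³ × 1.63871×10⁻⁵ = 1.27934 m³
325.7 gal × 0.00378541 = 1.23291 m³
224.1 L × 0.001 = 0.2241 m³
2.908 ft³ × 0.0283168 = 0.0823453 m³
Total: 1.27934 + 1.23291 + 0.2241 + 0.0823453 = 2.8187 m³
In bbl: 2.8187 / 0.158987 = 17.7291 bbl

17.73 bbl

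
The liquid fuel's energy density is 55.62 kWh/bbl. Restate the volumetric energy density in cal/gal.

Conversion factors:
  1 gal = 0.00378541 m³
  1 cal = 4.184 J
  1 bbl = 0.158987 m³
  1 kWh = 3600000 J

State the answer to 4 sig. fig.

1.139×10⁶ cal/gal

55.62 kWh/bbl × 3600000 J/kWh ÷ 0.158987 m³/bbl = 1.25942×10⁹ J/m³
1.25942×10⁹ J/m³ ÷ 4.184 J/cal × 0.00378541 m³/gal = 1.13944×10⁶ cal/gal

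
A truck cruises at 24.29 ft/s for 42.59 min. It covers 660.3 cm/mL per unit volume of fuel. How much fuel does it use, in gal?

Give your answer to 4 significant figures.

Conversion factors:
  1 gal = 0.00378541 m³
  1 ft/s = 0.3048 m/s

24.29 ft/s → 7.40359 m/s
42.59 min → 2555.4 s
d = v × t = 7.40359 × 2555.4 = 18919.1 m
660.3 cm/mL → 6.603×10⁶ m/m³
V = d / (distance per unit fuel) = 18919.1 / 6.603×10⁶ = 0.00286523 m³
In gal: 0.00286523 / 0.00378541 = 0.756914 gal

0.7569 gal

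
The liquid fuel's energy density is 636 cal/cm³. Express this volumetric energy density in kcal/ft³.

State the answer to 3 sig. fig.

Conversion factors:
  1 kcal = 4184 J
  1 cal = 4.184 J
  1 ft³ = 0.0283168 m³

1.80×10⁴ kcal/ft³

636 cal/cm³ × 4.184 J/cal ÷ 10⁻⁶ m³/cm³ = 2.66102×10⁹ J/m³
2.66102×10⁹ J/m³ ÷ 4184 J/kcal × 0.0283168 m³/ft³ = 18009.5 kcal/ft³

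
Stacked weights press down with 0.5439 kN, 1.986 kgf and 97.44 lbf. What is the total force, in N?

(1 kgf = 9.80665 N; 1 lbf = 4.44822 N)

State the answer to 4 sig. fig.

996.8 N

0.5439 kN × 1000 = 543.9 N
1.986 kgf × 9.80665 = 19.476 N
97.44 lbf × 4.44822 = 433.435 N
Combined: 543.9 + 19.476 + 433.435 = 996.811 N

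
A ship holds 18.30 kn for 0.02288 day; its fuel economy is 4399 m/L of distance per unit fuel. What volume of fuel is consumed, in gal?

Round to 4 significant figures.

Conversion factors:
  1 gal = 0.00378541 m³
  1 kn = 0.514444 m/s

18.30 kn → 9.41433 m/s
0.02288 day → 1976.83 s
d = v × t = 9.41433 × 1976.83 = 18610.5 m
4399 m/L → 4.399×10⁶ m/m³
V = d / (distance per unit fuel) = 18610.5 / 4.399×10⁶ = 0.00423062 m³
In gal: 0.00423062 / 0.00378541 = 1.11761 gal

1.118 gal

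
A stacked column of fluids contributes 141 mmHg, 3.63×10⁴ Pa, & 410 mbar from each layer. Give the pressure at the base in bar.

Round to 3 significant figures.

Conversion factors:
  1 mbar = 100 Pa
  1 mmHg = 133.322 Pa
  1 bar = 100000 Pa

0.961 bar

141 mmHg × 133.322 = 18798.4 Pa
3.63×10⁴ Pa (already Pa)
410 mbar × 100 = 41000 Pa
Combined: 18798.4 + 36300 + 41000 = 96098.4 Pa
In bar: 96098.4 / 100000 = 0.960984 bar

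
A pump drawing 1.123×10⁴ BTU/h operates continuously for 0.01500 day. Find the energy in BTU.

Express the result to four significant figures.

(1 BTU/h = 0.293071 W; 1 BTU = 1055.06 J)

1.123×10⁴ BTU/h × 0.293071 → 3291.19 W
0.01500 day × 86400 → 1296 s
E = P × t = 3291.19 W × 1296 s = 4.26538×10⁶ J
4.26538×10⁶ J ÷ (1055.06 J/BTU) = 4042.78 BTU

4043 BTU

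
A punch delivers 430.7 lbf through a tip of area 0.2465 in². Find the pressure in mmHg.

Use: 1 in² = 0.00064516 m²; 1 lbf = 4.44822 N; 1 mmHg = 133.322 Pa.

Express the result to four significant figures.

9.036×10⁴ mmHg

430.7 lbf × 4.44822 = 1915.85 N
0.2465 in² × 0.00064516 = 1.59032×10⁻⁴ m²
P = F / A = 1915.85 N / 1.59032×10⁻⁴ m² = 1.20469×10⁷ Pa
1.20469×10⁷ Pa ÷ (133.322 Pa/mmHg) = 90359.4 mmHg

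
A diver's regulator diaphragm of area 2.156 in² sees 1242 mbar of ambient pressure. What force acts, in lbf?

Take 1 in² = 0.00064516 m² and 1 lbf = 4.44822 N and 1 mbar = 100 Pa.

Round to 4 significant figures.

1242 mbar × 100 = 124200 Pa
2.156 in² × 0.00064516 = 0.00139096 m²
F = P × A = 124200 Pa × 0.00139096 m² = 172.757 N
172.757 N ÷ (4.44822 N/lbf) = 38.8373 lbf

38.84 lbf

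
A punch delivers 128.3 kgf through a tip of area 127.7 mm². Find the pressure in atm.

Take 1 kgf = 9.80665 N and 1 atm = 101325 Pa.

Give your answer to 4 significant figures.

97.24 atm

128.3 kgf × 9.80665 → 1258.19 N
127.7 mm² × 10⁻⁶ → 1.277×10⁻⁴ m²
P = F / A = 1258.19 N / 1.277×10⁻⁴ m² = 9.8527×10⁶ Pa
9.8527×10⁶ Pa ÷ (101325 Pa/atm) = 97.2386 atm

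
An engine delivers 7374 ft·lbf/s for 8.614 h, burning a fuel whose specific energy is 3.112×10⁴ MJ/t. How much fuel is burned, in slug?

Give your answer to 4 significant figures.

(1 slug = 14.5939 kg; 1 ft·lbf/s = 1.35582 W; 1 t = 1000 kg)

7374 ft·lbf/s → 9997.82 W
8.614 h → 31010.4 s
E = P × t = 9997.82 × 31010.4 = 3.10036×10⁸ J
3.112×10⁴ MJ/t → 3.112×10⁷ J/kg
m = E / e_s = 3.10036×10⁸ / 3.112×10⁷ = 9.9626 kg
In slug: 9.9626 / 14.5939 = 0.682655 slug

0.6827 slug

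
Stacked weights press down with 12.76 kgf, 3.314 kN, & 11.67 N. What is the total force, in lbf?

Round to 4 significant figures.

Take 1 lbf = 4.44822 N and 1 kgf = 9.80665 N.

12.76 kgf × 9.80665 → 125.133 N
3.314 kN × 1000 → 3314 N
11.67 N (already N)
Sum: 125.133 + 3314 + 11.67 = 3450.8 N
In lbf: 3450.8 / 4.44822 = 775.771 lbf

775.8 lbf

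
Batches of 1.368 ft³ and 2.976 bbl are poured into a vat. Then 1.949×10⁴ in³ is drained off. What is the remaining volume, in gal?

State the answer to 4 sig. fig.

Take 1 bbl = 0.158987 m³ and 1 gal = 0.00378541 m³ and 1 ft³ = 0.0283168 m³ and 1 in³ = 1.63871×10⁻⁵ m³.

1.368 ft³ × 0.0283168 → 0.0387374 m³
2.976 bbl × 0.158987 → 0.473145 m³
1.949×10⁴ in³ × 1.63871×10⁻⁵ → 0.319385 m³
Sum: 0.0387374 + 0.473145 − 0.319385 = 0.192497 m³
In gal: 0.192497 / 0.00378541 = 50.8524 gal

50.85 gal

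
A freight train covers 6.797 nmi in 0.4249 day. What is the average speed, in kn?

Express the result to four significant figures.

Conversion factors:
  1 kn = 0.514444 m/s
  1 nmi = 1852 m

6.797 nmi × 1852 = 12588 m
0.4249 day × 86400 = 36711.4 s
v = d / t = 12588 m / 36711.4 s = 0.342891 m/s
0.342891 m/s ÷ (0.514444 m/s/kn) = 0.666527 kn

0.6665 kn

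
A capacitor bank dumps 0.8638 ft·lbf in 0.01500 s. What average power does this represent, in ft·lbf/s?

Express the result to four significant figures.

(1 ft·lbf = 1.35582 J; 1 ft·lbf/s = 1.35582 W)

0.8638 ft·lbf × 1.35582 → 1.17116 J
P = E / t = 1.17116 J / 0.015 s = 78.0773 W
78.0773 W ÷ (1.35582 W/ft·lbf/s) = 57.5868 ft·lbf/s

57.59 ft·lbf/s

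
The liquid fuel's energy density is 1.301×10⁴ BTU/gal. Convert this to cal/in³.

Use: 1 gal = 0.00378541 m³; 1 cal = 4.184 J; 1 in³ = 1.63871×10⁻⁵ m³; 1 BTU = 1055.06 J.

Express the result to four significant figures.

1.420×10⁴ cal/in³

1.301×10⁴ BTU/gal × 1055.06 J/BTU ÷ 0.00378541 m³/gal = 3.62611×10⁹ J/m³
3.62611×10⁹ J/m³ ÷ 4.184 J/cal × 1.63871×10⁻⁵ m³/in³ = 14202.1 cal/in³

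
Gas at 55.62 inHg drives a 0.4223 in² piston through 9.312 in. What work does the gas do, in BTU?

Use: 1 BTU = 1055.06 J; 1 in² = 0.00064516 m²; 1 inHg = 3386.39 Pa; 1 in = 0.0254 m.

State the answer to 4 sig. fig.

55.62 inHg → 188351 Pa
0.4223 in² → 2.72451×10⁻⁴ m²
F = P × A = 188351 × 2.72451×10⁻⁴ = 51.3164 N
9.312 in → 0.236525 m
W = F × d = 51.3164 × 0.236525 = 12.1376 J
In BTU: 12.1376 / 1055.06 = 0.0115042 BTU

0.01150 BTU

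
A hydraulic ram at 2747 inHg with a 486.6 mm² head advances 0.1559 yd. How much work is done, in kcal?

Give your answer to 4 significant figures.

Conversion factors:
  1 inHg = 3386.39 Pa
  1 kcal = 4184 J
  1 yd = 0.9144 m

0.1542 kcal

2747 inHg → 9.30241×10⁶ Pa
486.6 mm² → 4.866×10⁻⁴ m²
F = P × A = 9.30241×10⁶ × 4.866×10⁻⁴ = 4526.55 N
0.1559 yd → 0.142555 m
W = F × d = 4526.55 × 0.142555 = 645.282 J
In kcal: 645.282 / 4184 = 0.154226 kcal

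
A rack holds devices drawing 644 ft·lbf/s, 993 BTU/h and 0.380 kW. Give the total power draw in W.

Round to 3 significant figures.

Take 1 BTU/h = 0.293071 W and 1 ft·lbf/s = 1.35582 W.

644 ft·lbf/s × 1.35582 = 873.148 W
993 BTU/h × 0.293071 = 291.02 W
0.380 kW × 1000 = 380 W
Sum: 873.148 + 291.02 + 380 = 1544.17 W

1540 W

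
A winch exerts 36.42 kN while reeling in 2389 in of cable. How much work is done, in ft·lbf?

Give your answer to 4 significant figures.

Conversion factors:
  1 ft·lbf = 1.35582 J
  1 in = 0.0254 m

1.630×10⁶ ft·lbf

36.42 kN × 1000 = 36420 N
2389 in × 0.0254 = 60.6806 m
W = F × d = 36420 N × 60.6806 m = 2.20999×10⁶ J
2.20999×10⁶ J ÷ (1.35582 J/ft·lbf) = 1.63×10⁶ ft·lbf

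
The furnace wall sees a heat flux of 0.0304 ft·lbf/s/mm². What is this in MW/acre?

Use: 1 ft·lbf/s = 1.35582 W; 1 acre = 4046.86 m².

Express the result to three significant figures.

167 MW/acre

0.0304 ft·lbf/s/mm² × 1.35582 W/ft·lbf/s ÷ 10⁻⁶ m²/mm² = 41216.9 W/m²
41216.9 W/m² ÷ 1000000 W/MW × 4046.86 m²/acre = 166.799 MW/acre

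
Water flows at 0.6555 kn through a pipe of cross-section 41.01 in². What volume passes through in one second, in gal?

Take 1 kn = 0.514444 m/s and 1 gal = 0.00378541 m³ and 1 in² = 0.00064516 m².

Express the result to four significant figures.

2.357 gal

0.6555 kn × 0.514444 → 0.337218 m/s
41.01 in² × 0.00064516 → 0.026458 m²
V = v × A × t = 0.337218 m/s × 0.026458 m² × 1 s = 0.00892211 m³
0.00892211 m³ ÷ (0.00378541 m³/gal) = 2.35697 gal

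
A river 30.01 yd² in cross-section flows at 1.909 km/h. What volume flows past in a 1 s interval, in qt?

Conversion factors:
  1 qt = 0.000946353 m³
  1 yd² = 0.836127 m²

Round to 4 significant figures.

1.406×10⁴ qt

1.909 km/h × (1/3.6) = 0.530278 m/s
30.01 yd² × 0.836127 = 25.0922 m²
V = v × A × t = 0.530278 m/s × 25.0922 m² × 1 s = 13.3058 m³
13.3058 m³ ÷ (0.000946353 m³/qt) = 14060.1 qt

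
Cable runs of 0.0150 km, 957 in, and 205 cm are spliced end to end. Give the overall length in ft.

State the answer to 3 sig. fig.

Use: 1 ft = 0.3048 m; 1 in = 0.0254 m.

136 ft

0.0150 km × 1000 = 15 m
957 in × 0.0254 = 24.3078 m
205 cm × 0.01 = 2.05 m
Total: 15 + 24.3078 + 2.05 = 41.3578 m
In ft: 41.3578 / 0.3048 = 135.688 ft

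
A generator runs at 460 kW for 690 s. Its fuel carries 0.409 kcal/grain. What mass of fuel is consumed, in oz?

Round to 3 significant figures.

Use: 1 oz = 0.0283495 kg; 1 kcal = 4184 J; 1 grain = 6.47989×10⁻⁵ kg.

460 kW → 460000 W
E = P × t = 460000 × 690 = 3.174×10⁸ J
0.409 kcal/grain → 2.64087×10⁷ J/kg
m = E / e_s = 3.174×10⁸ / 2.64087×10⁷ = 12.0188 kg
In oz: 12.0188 / 0.0283495 = 423.951 oz

424 oz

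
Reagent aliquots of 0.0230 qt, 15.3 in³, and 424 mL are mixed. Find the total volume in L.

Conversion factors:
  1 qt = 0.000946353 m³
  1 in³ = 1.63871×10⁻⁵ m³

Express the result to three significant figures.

0.696 L

0.0230 qt × 0.000946353 = 2.17661×10⁻⁵ m³
15.3 in³ × 1.63871×10⁻⁵ = 2.50723×10⁻⁴ m³
424 mL × 10⁻⁶ = 4.24×10⁻⁴ m³
Combined: 2.17661×10⁻⁵ + 2.50723×10⁻⁴ + 4.24×10⁻⁴ = 6.96489×10⁻⁴ m³
In L: 6.96489×10⁻⁴ / 0.001 = 0.696489 L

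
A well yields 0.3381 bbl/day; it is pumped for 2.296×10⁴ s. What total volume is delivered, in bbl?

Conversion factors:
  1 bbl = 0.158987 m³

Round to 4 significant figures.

0.08985 bbl

0.3381 bbl/day → 6.22147×10⁻⁷ m³/s
V = Q × t = 6.22147×10⁻⁷ × 22960 = 0.0142845 m³
In bbl: 0.0142845 / 0.158987 = 0.089847 bbl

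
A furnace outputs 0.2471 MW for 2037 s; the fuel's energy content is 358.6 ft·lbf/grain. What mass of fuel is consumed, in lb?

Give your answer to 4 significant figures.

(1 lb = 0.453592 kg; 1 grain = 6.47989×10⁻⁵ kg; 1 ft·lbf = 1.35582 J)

0.2471 MW → 247100 W
E = P × t = 247100 × 2037 = 5.03343×10⁸ J
358.6 ft·lbf/grain → 7.50317×10⁶ J/kg
m = E / e_s = 5.03343×10⁸ / 7.50317×10⁶ = 67.084 kg
In lb: 67.084 / 0.453592 = 147.895 lb

147.9 lb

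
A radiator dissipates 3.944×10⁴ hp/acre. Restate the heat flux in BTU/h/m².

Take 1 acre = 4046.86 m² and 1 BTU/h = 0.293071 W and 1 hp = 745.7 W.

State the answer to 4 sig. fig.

3.944×10⁴ hp/acre × 745.7 W/hp ÷ 4046.86 m²/acre = 7267.46 W/m²
7267.46 W/m² ÷ 0.293071 W/BTU/h = 24797.6 BTU/h/m²

2.480×10⁴ BTU/h/m²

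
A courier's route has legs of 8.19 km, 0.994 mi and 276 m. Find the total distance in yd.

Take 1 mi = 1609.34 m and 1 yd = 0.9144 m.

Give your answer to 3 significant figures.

8.19 km × 1000 → 8190 m
0.994 mi × 1609.34 → 1599.68 m
276 m (already m)
Combined: 8190 + 1599.68 + 276 = 10065.7 m
In yd: 10065.7 / 0.9144 = 11008 yd

1.10×10⁴ yd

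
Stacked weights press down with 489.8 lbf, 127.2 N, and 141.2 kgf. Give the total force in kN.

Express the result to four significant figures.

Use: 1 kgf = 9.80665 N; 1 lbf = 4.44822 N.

3.691 kN

489.8 lbf × 4.44822 = 2178.74 N
127.2 N (already N)
141.2 kgf × 9.80665 = 1384.7 N
Total: 2178.74 + 127.2 + 1384.7 = 3690.64 N
In kN: 3690.64 / 1000 = 3.69064 kN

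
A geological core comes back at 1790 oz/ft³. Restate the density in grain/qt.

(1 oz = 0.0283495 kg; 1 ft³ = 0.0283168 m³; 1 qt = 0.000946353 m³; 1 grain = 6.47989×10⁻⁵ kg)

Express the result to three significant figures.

1790 oz/ft³ × 0.0283495 kg/oz ÷ 0.0283168 m³/ft³ = 1792.07 kg/m³
1792.07 kg/m³ ÷ 6.47989×10⁻⁵ kg/grain × 0.000946353 m³/qt = 26172.2 grain/qt

2.62×10⁴ grain/qt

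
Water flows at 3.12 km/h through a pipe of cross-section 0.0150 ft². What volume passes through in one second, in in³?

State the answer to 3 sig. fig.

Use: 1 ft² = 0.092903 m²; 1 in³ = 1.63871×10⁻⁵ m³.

3.12 km/h × (1/3.6) = 0.866667 m/s
0.0150 ft² × 0.092903 = 0.00139354 m²
V = v × A × t = 0.866667 m/s × 0.00139354 m² × 1 s = 0.00120774 m³
0.00120774 m³ ÷ (1.63871×10⁻⁵ m³/in³) = 73.7007 in³

73.7 in³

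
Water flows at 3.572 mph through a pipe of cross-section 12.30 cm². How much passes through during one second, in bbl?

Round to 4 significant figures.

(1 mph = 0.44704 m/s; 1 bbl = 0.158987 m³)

3.572 mph × 0.44704 = 1.59683 m/s
12.30 cm² × 0.0001 = 0.00123 m²
V = v × A × t = 1.59683 m/s × 0.00123 m² × 1 s = 0.0019641 m³
0.0019641 m³ ÷ (0.158987 m³/bbl) = 0.0123538 bbl

0.01235 bbl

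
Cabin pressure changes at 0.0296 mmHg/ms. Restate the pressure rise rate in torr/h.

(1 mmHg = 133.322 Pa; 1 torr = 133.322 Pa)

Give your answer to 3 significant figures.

0.0296 mmHg/ms × 133.322 Pa/mmHg ÷ 0.001 s/ms = 3946.33 Pa/s
3946.33 Pa/s ÷ 133.322 Pa/torr × 3600 s/h = 106560 torr/h

1.07×10⁵ torr/h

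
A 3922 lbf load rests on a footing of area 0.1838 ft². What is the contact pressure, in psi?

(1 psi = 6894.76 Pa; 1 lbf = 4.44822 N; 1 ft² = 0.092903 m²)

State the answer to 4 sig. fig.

148.2 psi

3922 lbf × 4.44822 = 17445.9 N
0.1838 ft² × 0.092903 = 0.0170756 m²
P = F / A = 17445.9 N / 0.0170756 m² = 1.02169×10⁶ Pa
1.02169×10⁶ Pa ÷ (6894.76 Pa/psi) = 148.184 psi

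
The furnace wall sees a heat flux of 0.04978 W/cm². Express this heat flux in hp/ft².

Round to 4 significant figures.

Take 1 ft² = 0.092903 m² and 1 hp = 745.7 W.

0.06202 hp/ft²

0.04978 W/cm² ÷ 0.0001 m²/cm² = 497.8 W/m²
497.8 W/m² ÷ 745.7 W/hp × 0.092903 m²/ft² = 0.0620184 hp/ft²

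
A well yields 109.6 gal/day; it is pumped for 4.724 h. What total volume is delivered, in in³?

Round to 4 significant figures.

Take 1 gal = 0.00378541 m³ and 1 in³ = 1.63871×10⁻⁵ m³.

109.6 gal/day → 4.80186×10⁻⁶ m³/s
4.724 h → 17006.4 s
V = Q × t = 4.80186×10⁻⁶ × 17006.4 = 0.0816624 m³
In in³: 0.0816624 / 1.63871×10⁻⁵ = 4983.33 in³

4983 in³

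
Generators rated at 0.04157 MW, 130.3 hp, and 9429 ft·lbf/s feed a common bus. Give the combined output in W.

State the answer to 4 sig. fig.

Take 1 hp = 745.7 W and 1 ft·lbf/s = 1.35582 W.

1.515×10⁵ W

0.04157 MW × 1000000 → 41570 W
130.3 hp × 745.7 → 97164.7 W
9429 ft·lbf/s × 1.35582 → 12784 W
Combined: 41570 + 97164.7 + 12784 = 151519 W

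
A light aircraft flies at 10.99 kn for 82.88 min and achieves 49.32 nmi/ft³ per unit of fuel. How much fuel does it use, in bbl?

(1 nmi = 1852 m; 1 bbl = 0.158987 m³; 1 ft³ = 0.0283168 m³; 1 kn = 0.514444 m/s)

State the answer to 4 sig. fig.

0.05482 bbl

10.99 kn → 5.65374 m/s
82.88 min → 4972.8 s
d = v × t = 5.65374 × 4972.8 = 28114.9 m
49.32 nmi/ft³ → 3.22567×10⁶ m/m³
V = d / (distance per unit fuel) = 28114.9 / 3.22567×10⁶ = 0.00871599 m³
In bbl: 0.00871599 / 0.158987 = 0.054822 bbl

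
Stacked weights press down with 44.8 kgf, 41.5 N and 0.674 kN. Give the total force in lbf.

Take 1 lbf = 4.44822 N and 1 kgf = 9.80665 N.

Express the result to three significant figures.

44.8 kgf × 9.80665 = 439.338 N
41.5 N (already N)
0.674 kN × 1000 = 674 N
Total: 439.338 + 41.5 + 674 = 1154.84 N
In lbf: 1154.84 / 4.44822 = 259.618 lbf

260 lbf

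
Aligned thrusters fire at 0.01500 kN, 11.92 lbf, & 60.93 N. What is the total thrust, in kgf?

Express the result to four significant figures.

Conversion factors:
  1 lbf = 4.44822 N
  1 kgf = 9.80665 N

0.01500 kN × 1000 → 15 N
11.92 lbf × 4.44822 → 53.0228 N
60.93 N (already N)
Total: 15 + 53.0228 + 60.93 = 128.953 N
In kgf: 128.953 / 9.80665 = 13.1495 kgf

13.15 kgf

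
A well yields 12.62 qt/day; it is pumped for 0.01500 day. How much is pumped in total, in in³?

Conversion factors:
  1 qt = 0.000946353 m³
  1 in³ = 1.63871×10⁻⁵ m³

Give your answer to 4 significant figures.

12.62 qt/day → 1.38229×10⁻⁷ m³/s
0.01500 day → 1296 s
V = Q × t = 1.38229×10⁻⁷ × 1296 = 1.79145×10⁻⁴ m³
In in³: 1.79145×10⁻⁴ / 1.63871×10⁻⁵ = 10.9321 in³

10.93 in³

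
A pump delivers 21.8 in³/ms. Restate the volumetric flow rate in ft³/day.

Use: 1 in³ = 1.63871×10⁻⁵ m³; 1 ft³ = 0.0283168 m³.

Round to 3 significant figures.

21.8 in³/ms × 1.63871×10⁻⁵ m³/in³ ÷ 0.001 s/ms = 0.357239 m³/s
0.357239 m³/s ÷ 0.0283168 m³/ft³ × 86400 s/day = 1.09×10⁶ ft³/day

1.09×10⁶ ft³/day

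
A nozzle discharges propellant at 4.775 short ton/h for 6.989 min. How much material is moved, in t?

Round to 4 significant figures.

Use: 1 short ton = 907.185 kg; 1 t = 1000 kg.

0.5046 t

4.775 short ton/h → 1.20328 kg/s
6.989 min → 419.34 s
m = ṁ × t = 1.20328 × 419.34 = 504.583 kg
In t: 504.583 / 1000 = 0.504583 t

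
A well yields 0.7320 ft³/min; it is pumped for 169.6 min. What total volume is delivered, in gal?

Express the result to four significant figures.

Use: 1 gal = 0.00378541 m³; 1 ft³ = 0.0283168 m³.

928.7 gal

0.7320 ft³/min → 3.45465×10⁻⁴ m³/s
169.6 min → 10176 s
V = Q × t = 3.45465×10⁻⁴ × 10176 = 3.51545 m³
In gal: 3.51545 / 0.00378541 = 928.684 gal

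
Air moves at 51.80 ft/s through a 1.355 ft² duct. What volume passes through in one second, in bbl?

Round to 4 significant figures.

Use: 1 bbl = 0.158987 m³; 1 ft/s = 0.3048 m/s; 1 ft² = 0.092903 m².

12.50 bbl

51.80 ft/s × 0.3048 = 15.7886 m/s
1.355 ft² × 0.092903 = 0.125884 m²
V = v × A × t = 15.7886 m/s × 0.125884 m² × 1 s = 1.98753 m³
1.98753 m³ ÷ (0.158987 m³/bbl) = 12.5012 bbl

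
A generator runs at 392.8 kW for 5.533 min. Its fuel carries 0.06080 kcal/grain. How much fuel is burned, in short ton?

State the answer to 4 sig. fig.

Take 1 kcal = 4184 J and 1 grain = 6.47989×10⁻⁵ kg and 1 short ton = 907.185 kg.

392.8 kW → 392800 W
5.533 min → 331.98 s
E = P × t = 392800 × 331.98 = 1.30402×10⁸ J
0.06080 kcal/grain → 3.9258×10⁶ J/kg
m = E / e_s = 1.30402×10⁸ / 3.9258×10⁶ = 33.2167 kg
In short ton: 33.2167 / 907.185 = 0.0366151 short ton

0.03662 short ton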